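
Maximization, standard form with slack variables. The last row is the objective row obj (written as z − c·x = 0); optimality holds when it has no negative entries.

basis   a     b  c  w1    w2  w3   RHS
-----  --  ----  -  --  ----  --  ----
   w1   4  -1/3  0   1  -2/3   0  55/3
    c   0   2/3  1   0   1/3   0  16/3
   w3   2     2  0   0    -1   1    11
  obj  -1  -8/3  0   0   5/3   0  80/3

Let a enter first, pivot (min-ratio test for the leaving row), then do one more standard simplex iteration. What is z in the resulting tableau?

873/26

Ratio test on column a — row 1: (55/3)/4 = 55/12; row 2: entry 0 ≤ 0; row 3: 11/2 = 11/2. Minimum is 55/12 at row 1 (w1 leaves); pivot element 4.
Pivot on row 1; the obj-row RHS becomes 80/3 − (-1)·(55/12) = 125/4.
Next entering variable (most negative obj-row entry -11/4): b.
Ratio test on column b — row 1: entry -1/12 ≤ 0; row 2: (16/3)/(2/3) = 8; row 3: (11/6)/(13/6) = 11/13. Minimum is 11/13 at row 3 (w3 leaves); pivot element 13/6.
After the second pivot the obj-row RHS is 125/4 − (-11/4)·(11/13) = 873/26.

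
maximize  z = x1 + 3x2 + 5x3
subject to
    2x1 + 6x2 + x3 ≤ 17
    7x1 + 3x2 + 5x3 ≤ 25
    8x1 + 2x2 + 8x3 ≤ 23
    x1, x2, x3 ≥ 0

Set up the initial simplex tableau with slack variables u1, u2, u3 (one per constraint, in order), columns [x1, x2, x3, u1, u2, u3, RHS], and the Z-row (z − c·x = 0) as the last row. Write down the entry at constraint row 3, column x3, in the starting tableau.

8

Constraint 3 has coefficient 8 on x3.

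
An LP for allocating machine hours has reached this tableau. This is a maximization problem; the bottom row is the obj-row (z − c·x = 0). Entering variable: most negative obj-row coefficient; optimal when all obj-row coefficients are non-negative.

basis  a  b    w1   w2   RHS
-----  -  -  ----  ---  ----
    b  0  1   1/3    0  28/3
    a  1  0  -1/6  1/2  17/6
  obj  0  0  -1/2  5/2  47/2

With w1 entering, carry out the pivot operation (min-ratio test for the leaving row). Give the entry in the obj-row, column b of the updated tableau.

3/2

Ratio test on column w1 — row 1: (28/3)/(1/3) = 28; row 2: entry -1/6 ≤ 0. Minimum is 28 at row 1 (b leaves); pivot element 1/3.
Divide row 1 by 1/3; eliminate column w1 from the other rows.
obj-row update in column b: 0 − (-1/2)·3 = 3/2.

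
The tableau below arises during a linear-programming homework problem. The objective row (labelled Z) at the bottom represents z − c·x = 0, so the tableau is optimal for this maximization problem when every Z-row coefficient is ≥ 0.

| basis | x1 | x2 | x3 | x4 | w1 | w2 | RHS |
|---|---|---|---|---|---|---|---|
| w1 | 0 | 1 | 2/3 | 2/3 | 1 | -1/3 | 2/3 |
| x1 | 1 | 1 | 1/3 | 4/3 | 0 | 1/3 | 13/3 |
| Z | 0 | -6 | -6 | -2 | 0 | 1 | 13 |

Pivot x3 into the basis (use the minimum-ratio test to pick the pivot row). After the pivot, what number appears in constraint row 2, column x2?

Ratio test on column x3 — row 1: (2/3)/(2/3) = 1; row 2: (13/3)/(1/3) = 13. Minimum is 1 at row 1 (w1 leaves); pivot element 2/3.
Divide row 1 by 2/3; eliminate column x3 from the other rows.
Row 2 update in column x2: 1 − (1/3)·(3/2) = 1/2.

1/2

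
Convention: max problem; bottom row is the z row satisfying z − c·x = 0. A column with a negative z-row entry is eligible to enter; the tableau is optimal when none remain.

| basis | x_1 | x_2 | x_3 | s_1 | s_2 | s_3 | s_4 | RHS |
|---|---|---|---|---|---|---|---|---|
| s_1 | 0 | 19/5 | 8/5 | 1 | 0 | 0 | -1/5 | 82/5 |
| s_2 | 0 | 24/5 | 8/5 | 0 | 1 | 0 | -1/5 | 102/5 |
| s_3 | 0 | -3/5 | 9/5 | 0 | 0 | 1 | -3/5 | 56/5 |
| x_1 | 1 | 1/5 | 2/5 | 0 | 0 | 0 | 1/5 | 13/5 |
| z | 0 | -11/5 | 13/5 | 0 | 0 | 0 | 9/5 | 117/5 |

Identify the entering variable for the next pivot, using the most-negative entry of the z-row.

x_2

Negative z-row entries: x_2: -11/5.
The most negative is -11/5 in column x_2, so x_2 enters.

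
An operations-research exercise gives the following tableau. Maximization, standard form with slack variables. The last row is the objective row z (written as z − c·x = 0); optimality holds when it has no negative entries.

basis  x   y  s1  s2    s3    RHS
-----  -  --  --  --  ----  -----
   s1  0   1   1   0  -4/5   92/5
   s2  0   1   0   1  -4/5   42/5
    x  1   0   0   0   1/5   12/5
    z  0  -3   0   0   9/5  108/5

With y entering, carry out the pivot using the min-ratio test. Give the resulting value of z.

Ratio test on column y — row 1: (92/5)/1 = 92/5; row 2: (42/5)/1 = 42/5; row 3: entry 0 ≤ 0. Minimum is 42/5 at row 2 (s2 leaves); pivot element 1.
Pivot on row 2; the z-row RHS becomes 108/5 − (-3)·(42/5) = 234/5.

234/5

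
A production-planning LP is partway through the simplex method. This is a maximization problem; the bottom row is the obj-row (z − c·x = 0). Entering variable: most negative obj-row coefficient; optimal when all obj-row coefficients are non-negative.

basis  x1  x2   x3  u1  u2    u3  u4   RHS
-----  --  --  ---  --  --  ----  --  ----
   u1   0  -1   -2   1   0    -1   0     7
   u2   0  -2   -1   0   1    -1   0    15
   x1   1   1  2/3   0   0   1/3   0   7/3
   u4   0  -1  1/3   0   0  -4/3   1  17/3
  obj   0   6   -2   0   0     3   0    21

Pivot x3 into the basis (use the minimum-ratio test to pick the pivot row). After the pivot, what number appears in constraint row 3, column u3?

Ratio test on column x3 — row 1: entry -2 ≤ 0; row 2: entry -1 ≤ 0; row 3: (7/3)/(2/3) = 7/2; row 4: (17/3)/(1/3) = 17. Minimum is 7/2 at row 3 (x1 leaves); pivot element 2/3.
Divide row 3 by 2/3; eliminate column x3 from the other rows.
In the new row 3, the u3 entry is the old entry divided by the pivot: (1/3)/(2/3) = 1/2.

1/2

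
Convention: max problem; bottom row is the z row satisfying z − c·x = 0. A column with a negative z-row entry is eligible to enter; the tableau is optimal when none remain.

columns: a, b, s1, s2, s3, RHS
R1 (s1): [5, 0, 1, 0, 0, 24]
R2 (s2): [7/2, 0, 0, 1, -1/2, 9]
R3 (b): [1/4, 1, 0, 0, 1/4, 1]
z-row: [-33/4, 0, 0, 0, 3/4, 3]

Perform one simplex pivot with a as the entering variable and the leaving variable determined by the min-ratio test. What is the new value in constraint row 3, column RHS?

5/14

Ratio test on column a — row 1: 24/5 = 24/5; row 2: 9/(7/2) = 18/7; row 3: 1/(1/4) = 4. Minimum is 18/7 at row 2 (s2 leaves); pivot element 7/2.
Divide row 2 by 7/2; eliminate column a from the other rows.
Row 3 update in column RHS: 1 − (1/4)·(18/7) = 5/14.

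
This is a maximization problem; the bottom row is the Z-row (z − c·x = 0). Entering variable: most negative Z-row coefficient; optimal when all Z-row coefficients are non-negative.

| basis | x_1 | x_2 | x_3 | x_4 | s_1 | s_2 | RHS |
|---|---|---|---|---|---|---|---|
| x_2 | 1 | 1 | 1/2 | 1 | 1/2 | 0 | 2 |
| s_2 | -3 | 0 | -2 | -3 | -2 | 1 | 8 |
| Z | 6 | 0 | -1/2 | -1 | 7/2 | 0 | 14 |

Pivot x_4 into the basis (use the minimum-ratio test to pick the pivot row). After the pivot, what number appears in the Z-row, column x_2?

Ratio test on column x_4 — row 1: 2/1 = 2; row 2: entry -3 ≤ 0. Minimum is 2 at row 1 (x_2 leaves); pivot element 1.
Divide row 1 by 1; eliminate column x_4 from the other rows.
Z-row update in column x_2: 0 − (-1)·1 = 1.

1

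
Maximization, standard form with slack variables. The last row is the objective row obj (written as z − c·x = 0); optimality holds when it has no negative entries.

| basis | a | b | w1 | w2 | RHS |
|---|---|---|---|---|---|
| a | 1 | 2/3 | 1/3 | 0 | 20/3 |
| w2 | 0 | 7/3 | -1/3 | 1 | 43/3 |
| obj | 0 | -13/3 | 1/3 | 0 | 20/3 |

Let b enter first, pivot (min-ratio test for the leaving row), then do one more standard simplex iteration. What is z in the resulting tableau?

35

Ratio test on column b — row 1: (20/3)/(2/3) = 10; row 2: (43/3)/(7/3) = 43/7. Minimum is 43/7 at row 2 (w2 leaves); pivot element 7/3.
Pivot on row 2; the obj-row RHS becomes 20/3 − (-13/3)·(43/7) = 233/7.
Next entering variable (most negative obj-row entry -2/7): w1.
Ratio test on column w1 — row 1: (18/7)/(3/7) = 6; row 2: entry -1/7 ≤ 0. Minimum is 6 at row 1 (a leaves); pivot element 3/7.
After the second pivot the obj-row RHS is 233/7 − (-2/7)·6 = 35.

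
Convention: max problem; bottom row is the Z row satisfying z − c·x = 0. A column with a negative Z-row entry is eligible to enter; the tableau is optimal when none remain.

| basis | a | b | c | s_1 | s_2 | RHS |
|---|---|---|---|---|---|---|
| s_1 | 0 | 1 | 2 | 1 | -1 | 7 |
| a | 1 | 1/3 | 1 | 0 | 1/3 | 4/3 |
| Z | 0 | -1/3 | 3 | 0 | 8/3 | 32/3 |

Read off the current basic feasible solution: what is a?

a is basic (row 2); its value is the RHS of that row, 4/3.

4/3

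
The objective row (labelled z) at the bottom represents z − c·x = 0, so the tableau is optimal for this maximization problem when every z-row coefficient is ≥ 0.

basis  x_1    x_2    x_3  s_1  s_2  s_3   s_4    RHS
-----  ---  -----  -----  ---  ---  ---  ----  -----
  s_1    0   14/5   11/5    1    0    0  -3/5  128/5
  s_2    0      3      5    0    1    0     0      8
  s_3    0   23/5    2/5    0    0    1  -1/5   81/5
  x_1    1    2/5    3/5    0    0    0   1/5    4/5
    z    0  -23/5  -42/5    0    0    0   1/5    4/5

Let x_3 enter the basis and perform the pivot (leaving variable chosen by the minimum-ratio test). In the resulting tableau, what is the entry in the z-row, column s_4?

3

Ratio test on column x_3 — row 1: (128/5)/(11/5) = 128/11; row 2: 8/5 = 8/5; row 3: (81/5)/(2/5) = 81/2; row 4: (4/5)/(3/5) = 4/3. Minimum is 4/3 at row 4 (x_1 leaves); pivot element 3/5.
Divide row 4 by 3/5; eliminate column x_3 from the other rows.
z-row update in column s_4: 1/5 − (-42/5)·(1/3) = 3.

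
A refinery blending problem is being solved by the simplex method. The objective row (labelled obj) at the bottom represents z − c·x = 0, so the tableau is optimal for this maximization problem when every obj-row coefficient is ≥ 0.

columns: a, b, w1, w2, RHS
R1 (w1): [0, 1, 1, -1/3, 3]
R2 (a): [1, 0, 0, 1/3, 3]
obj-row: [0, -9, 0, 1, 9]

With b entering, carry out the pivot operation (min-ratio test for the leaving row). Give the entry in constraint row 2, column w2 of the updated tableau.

Ratio test on column b — row 1: 3/1 = 3; row 2: entry 0 ≤ 0. Minimum is 3 at row 1 (w1 leaves); pivot element 1.
Divide row 1 by 1; eliminate column b from the other rows.
Row 2 update in column w2: 1/3 − 0·(-1/3) = 1/3.

1/3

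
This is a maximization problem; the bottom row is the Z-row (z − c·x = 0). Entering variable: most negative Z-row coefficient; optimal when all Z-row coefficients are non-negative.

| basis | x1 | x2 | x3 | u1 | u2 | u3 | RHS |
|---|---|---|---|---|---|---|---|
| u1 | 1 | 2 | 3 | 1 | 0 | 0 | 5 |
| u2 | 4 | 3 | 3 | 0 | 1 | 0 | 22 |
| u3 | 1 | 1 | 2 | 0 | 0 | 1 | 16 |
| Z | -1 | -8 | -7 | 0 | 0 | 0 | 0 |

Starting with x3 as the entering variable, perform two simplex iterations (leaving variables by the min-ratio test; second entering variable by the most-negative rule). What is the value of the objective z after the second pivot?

20

Ratio test on column x3 — row 1: 5/3 = 5/3; row 2: 22/3 = 22/3; row 3: 16/2 = 8. Minimum is 5/3 at row 1 (u1 leaves); pivot element 3.
Pivot on row 1; the Z-row RHS becomes 0 − (-7)·(5/3) = 35/3.
Next entering variable (most negative Z-row entry -10/3): x2.
Ratio test on column x2 — row 1: (5/3)/(2/3) = 5/2; row 2: 17/1 = 17; row 3: entry -1/3 ≤ 0. Minimum is 5/2 at row 1 (x3 leaves); pivot element 2/3.
After the second pivot the Z-row RHS is 35/3 − (-10/3)·(5/2) = 20.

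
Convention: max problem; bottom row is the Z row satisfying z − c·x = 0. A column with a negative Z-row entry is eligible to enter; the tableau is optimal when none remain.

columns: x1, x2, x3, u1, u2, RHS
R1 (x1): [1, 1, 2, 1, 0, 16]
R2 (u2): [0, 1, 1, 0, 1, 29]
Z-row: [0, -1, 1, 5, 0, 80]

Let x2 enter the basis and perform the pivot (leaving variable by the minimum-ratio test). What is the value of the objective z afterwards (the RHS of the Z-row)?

Ratio test on column x2 — row 1: 16/1 = 16; row 2: 29/1 = 29. Minimum is 16 at row 1 (x1 leaves); pivot element 1.
Pivot on row 1; the Z-row RHS becomes 80 − (-1)·16 = 96.

96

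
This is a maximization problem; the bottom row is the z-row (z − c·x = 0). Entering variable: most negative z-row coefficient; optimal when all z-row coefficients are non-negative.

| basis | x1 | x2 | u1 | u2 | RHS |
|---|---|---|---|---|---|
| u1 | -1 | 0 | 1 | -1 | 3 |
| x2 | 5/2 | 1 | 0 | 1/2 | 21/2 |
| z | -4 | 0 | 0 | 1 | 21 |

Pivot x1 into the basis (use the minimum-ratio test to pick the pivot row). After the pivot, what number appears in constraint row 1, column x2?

Ratio test on column x1 — row 1: entry -1 ≤ 0; row 2: (21/2)/(5/2) = 21/5. Minimum is 21/5 at row 2 (x2 leaves); pivot element 5/2.
Divide row 2 by 5/2; eliminate column x1 from the other rows.
Row 1 update in column x2: 0 − (-1)·(2/5) = 2/5.

2/5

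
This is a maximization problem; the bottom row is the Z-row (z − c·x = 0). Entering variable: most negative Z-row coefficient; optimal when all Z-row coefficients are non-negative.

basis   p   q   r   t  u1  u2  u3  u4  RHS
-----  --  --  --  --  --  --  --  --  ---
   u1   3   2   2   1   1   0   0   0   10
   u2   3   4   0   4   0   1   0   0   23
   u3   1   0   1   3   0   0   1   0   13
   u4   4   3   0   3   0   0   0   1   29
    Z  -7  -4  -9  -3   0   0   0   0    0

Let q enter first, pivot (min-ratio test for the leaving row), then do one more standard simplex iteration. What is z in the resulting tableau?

45

Ratio test on column q — row 1: 10/2 = 5; row 2: 23/4 = 23/4; row 3: entry 0 ≤ 0; row 4: 29/3 = 29/3. Minimum is 5 at row 1 (u1 leaves); pivot element 2.
Pivot on row 1; the Z-row RHS becomes 0 − (-4)·5 = 20.
Next entering variable (most negative Z-row entry -5): r.
Ratio test on column r — row 1: 5/1 = 5; row 2: entry -4 ≤ 0; row 3: 13/1 = 13; row 4: entry -3 ≤ 0. Minimum is 5 at row 1 (q leaves); pivot element 1.
After the second pivot the Z-row RHS is 20 − (-5)·5 = 45.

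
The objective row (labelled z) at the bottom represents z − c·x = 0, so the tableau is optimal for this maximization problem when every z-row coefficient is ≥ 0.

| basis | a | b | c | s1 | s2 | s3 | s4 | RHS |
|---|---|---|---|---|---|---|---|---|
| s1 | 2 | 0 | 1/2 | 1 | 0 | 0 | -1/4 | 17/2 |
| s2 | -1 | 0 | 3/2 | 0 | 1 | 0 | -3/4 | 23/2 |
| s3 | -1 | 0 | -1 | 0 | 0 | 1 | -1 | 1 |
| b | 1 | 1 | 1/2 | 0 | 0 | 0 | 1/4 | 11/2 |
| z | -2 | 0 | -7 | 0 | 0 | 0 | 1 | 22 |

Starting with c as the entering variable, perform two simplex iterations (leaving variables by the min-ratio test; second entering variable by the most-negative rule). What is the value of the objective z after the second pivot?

Ratio test on column c — row 1: (17/2)/(1/2) = 17; row 2: (23/2)/(3/2) = 23/3; row 3: entry -1 ≤ 0; row 4: (11/2)/(1/2) = 11. Minimum is 23/3 at row 2 (s2 leaves); pivot element 3/2.
Pivot on row 2; the z-row RHS becomes 22 − (-7)·(23/3) = 227/3.
Next entering variable (most negative z-row entry -20/3): a.
Ratio test on column a — row 1: (14/3)/(7/3) = 2; row 2: entry -2/3 ≤ 0; row 3: entry -5/3 ≤ 0; row 4: (5/3)/(4/3) = 5/4. Minimum is 5/4 at row 4 (b leaves); pivot element 4/3.
After the second pivot the z-row RHS is 227/3 − (-20/3)·(5/4) = 84.

84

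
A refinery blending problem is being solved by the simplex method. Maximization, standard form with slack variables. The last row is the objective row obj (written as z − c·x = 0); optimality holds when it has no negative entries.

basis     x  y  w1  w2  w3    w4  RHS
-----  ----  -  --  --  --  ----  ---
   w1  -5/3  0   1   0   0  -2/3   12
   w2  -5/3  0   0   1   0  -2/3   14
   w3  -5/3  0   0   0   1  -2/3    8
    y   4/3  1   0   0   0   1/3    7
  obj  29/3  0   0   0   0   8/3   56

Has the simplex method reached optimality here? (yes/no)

Every obj-row coefficient is ≥ 0, so the tableau is optimal.

yes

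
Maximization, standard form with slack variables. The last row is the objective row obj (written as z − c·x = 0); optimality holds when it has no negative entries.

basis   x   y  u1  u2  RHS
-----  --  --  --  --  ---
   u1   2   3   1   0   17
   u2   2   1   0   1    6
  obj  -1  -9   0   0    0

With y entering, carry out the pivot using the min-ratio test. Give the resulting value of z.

51

Ratio test on column y — row 1: 17/3 = 17/3; row 2: 6/1 = 6. Minimum is 17/3 at row 1 (u1 leaves); pivot element 3.
Pivot on row 1; the obj-row RHS becomes 0 − (-9)·(17/3) = 51.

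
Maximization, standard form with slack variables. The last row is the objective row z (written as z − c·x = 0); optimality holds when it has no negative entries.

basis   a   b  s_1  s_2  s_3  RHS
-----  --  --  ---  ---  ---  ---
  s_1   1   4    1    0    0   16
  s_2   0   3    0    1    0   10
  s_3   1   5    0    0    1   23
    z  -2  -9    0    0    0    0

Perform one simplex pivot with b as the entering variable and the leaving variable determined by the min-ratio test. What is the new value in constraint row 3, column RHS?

19/3

Ratio test on column b — row 1: 16/4 = 4; row 2: 10/3 = 10/3; row 3: 23/5 = 23/5. Minimum is 10/3 at row 2 (s_2 leaves); pivot element 3.
Divide row 2 by 3; eliminate column b from the other rows.
Row 3 update in column RHS: 23 − 5·(10/3) = 19/3.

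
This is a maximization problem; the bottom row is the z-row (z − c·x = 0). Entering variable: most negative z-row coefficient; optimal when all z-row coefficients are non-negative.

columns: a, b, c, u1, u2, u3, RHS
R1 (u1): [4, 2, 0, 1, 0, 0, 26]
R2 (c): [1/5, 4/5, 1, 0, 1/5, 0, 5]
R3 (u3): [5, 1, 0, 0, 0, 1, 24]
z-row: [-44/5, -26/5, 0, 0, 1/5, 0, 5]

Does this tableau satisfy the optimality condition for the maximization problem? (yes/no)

no

The z-row has a negative entry -44/5 in column a, so it is not optimal.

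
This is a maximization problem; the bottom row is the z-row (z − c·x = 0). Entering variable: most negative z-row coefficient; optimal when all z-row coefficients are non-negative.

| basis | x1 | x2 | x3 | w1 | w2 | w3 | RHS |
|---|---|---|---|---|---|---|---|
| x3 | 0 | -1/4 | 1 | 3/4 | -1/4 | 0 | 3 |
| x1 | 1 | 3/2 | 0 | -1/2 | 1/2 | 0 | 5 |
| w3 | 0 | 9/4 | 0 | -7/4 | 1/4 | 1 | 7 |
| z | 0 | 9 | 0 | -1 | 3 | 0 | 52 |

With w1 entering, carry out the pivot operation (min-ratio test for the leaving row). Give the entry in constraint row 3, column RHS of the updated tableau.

Ratio test on column w1 — row 1: 3/(3/4) = 4; row 2: entry -1/2 ≤ 0; row 3: entry -7/4 ≤ 0. Minimum is 4 at row 1 (x3 leaves); pivot element 3/4.
Divide row 1 by 3/4; eliminate column w1 from the other rows.
Row 3 update in column RHS: 7 − (-7/4)·4 = 14.

14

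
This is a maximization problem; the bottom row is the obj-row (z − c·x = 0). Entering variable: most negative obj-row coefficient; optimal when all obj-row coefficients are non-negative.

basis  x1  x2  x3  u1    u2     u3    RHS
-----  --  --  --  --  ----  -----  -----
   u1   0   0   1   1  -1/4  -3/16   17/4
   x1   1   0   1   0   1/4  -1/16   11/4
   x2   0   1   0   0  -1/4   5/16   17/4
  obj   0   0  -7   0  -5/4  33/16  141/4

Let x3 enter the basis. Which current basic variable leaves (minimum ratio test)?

Column x3 entries and ratios — u1: (17/4)/1 = 17/4; x1: (11/4)/1 = 11/4; x2: 0 ≤ 0, skip.
Smallest ratio is 11/4 in the row of x1, so x1 leaves.

x1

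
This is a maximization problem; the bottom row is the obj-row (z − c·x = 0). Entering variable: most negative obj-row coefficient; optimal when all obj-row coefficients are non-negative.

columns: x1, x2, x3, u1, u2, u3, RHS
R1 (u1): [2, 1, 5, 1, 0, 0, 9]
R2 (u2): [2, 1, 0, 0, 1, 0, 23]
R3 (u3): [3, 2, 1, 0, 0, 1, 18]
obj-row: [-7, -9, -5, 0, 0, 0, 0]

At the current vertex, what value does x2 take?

0

x2 is not in the basis, so in the current basic feasible solution x2 = 0.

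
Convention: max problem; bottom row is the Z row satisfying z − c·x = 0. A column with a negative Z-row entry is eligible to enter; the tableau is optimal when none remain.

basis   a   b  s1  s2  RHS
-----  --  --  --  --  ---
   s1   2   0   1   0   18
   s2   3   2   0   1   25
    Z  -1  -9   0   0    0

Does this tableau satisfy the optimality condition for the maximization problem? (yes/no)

no

The Z-row has a negative entry -9 in column b, so it is not optimal.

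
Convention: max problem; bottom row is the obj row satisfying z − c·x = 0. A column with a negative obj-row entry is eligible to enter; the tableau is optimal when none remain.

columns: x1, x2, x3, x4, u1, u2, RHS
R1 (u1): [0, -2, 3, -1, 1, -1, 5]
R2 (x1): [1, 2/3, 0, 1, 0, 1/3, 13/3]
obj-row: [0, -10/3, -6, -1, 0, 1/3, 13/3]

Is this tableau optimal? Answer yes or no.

The obj-row has a negative entry -6 in column x3, so it is not optimal.

no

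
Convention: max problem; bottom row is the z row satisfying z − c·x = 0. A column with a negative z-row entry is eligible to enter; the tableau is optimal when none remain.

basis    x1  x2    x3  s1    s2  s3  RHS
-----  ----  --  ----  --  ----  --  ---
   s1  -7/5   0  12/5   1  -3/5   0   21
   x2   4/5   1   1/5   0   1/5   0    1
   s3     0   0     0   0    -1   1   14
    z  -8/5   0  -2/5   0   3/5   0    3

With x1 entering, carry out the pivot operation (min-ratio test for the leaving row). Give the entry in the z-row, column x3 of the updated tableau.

0

Ratio test on column x1 — row 1: entry -7/5 ≤ 0; row 2: 1/(4/5) = 5/4; row 3: entry 0 ≤ 0. Minimum is 5/4 at row 2 (x2 leaves); pivot element 4/5.
Divide row 2 by 4/5; eliminate column x1 from the other rows.
z-row update in column x3: -2/5 − (-8/5)·(1/4) = 0.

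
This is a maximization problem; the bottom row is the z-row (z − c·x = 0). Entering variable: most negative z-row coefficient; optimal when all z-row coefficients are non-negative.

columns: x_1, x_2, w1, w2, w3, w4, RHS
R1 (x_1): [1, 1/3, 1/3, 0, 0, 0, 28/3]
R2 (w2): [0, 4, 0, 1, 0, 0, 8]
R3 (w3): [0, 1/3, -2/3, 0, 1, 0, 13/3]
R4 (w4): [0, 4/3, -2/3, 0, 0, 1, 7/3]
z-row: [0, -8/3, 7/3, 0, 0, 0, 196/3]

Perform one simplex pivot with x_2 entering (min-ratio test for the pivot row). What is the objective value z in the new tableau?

70

Ratio test on column x_2 — row 1: (28/3)/(1/3) = 28; row 2: 8/4 = 2; row 3: (13/3)/(1/3) = 13; row 4: (7/3)/(4/3) = 7/4. Minimum is 7/4 at row 4 (w4 leaves); pivot element 4/3.
Pivot on row 4; the z-row RHS becomes 196/3 − (-8/3)·(7/4) = 70.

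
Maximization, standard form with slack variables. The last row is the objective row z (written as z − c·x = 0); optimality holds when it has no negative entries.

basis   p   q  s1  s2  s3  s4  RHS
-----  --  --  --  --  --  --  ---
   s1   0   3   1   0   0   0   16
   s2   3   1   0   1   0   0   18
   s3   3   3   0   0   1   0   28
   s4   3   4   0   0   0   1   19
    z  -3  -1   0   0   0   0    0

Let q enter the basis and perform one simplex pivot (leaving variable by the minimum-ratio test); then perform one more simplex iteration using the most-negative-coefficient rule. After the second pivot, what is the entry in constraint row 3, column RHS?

28/3

Ratio test on column q — row 1: 16/3 = 16/3; row 2: 18/1 = 18; row 3: 28/3 = 28/3; row 4: 19/4 = 19/4. Minimum is 19/4 at row 4 (s4 leaves); pivot element 4.
Divide row 4 by 4; eliminate column q from the other rows.
Second iteration: most negative z-row entry is -9/4 in column p, so p enters.
Ratio test on column p — row 1: entry -9/4 ≤ 0; row 2: (53/4)/(9/4) = 53/9; row 3: (55/4)/(3/4) = 55/3; row 4: (19/4)/(3/4) = 19/3. Minimum is 53/9 at row 2 (s2 leaves); pivot element 9/4.
Divide row 2 by 9/4; eliminate column p from the other rows.
After both pivots, the entry at constraint row 3, column RHS is 28/3.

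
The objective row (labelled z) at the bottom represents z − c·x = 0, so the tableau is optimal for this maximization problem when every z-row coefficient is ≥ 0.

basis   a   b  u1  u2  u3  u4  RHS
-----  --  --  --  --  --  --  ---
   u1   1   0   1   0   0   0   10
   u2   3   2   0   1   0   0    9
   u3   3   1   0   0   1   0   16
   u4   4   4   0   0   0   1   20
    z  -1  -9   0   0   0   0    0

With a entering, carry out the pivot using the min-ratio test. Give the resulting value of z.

3

Ratio test on column a — row 1: 10/1 = 10; row 2: 9/3 = 3; row 3: 16/3 = 16/3; row 4: 20/4 = 5. Minimum is 3 at row 2 (u2 leaves); pivot element 3.
Pivot on row 2; the z-row RHS becomes 0 − (-1)·3 = 3.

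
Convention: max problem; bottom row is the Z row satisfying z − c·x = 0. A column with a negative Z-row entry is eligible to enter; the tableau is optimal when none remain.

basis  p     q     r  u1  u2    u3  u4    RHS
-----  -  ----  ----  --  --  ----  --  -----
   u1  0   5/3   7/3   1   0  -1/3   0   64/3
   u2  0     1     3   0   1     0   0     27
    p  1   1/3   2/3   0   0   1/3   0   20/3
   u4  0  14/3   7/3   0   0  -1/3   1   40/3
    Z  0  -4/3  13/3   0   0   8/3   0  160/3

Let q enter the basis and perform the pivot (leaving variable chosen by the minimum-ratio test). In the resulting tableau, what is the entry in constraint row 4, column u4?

3/14

Ratio test on column q — row 1: (64/3)/(5/3) = 64/5; row 2: 27/1 = 27; row 3: (20/3)/(1/3) = 20; row 4: (40/3)/(14/3) = 20/7. Minimum is 20/7 at row 4 (u4 leaves); pivot element 14/3.
Divide row 4 by 14/3; eliminate column q from the other rows.
In the new row 4, the u4 entry is the old entry divided by the pivot: 1/(14/3) = 3/14.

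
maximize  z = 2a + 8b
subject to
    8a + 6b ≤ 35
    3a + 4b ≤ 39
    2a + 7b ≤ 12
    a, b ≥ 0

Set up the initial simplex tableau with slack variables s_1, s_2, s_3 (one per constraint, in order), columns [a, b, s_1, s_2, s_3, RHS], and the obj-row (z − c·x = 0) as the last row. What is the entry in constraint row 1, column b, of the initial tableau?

Constraint 1 has coefficient 6 on b.

6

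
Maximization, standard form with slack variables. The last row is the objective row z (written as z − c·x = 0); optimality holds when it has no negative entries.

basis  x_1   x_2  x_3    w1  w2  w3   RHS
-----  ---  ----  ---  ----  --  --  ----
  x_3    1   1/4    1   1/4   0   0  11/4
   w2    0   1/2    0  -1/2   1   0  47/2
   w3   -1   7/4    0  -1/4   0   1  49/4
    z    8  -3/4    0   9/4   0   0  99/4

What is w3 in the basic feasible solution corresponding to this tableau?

49/4

w3 is basic (row 3); its value is the RHS of that row, 49/4.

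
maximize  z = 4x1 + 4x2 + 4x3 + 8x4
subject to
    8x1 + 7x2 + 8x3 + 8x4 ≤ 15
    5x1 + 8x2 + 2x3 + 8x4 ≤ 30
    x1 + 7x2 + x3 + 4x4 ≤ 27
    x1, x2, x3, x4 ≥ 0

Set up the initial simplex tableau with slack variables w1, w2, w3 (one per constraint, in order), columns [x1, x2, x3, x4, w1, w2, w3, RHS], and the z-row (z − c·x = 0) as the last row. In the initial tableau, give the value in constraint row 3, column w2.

0

Slack w2 belongs to constraint 2; its column is the unit vector e_2, so the entry in row 3 is 0.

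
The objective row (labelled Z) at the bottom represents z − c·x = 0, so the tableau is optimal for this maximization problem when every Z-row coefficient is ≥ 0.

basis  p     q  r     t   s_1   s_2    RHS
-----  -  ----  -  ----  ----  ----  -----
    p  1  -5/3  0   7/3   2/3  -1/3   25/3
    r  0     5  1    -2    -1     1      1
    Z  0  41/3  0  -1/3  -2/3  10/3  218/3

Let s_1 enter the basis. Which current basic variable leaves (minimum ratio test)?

p

Column s_1 entries and ratios — p: (25/3)/(2/3) = 25/2; r: -1 ≤ 0, skip.
Smallest ratio is 25/2 in the row of p, so p leaves.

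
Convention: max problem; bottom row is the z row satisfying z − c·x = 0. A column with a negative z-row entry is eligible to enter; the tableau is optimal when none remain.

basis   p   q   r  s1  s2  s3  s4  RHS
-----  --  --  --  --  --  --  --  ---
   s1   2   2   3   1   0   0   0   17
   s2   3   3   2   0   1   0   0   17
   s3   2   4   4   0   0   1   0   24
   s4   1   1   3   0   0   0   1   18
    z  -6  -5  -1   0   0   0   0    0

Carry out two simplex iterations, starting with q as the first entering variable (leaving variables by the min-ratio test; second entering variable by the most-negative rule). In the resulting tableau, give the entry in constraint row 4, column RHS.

37/3

Ratio test on column q — row 1: 17/2 = 17/2; row 2: 17/3 = 17/3; row 3: 24/4 = 6; row 4: 18/1 = 18. Minimum is 17/3 at row 2 (s2 leaves); pivot element 3.
Divide row 2 by 3; eliminate column q from the other rows.
Second iteration: most negative z-row entry is -1 in column p, so p enters.
Ratio test on column p — row 1: entry 0 ≤ 0; row 2: (17/3)/1 = 17/3; row 3: entry -2 ≤ 0; row 4: entry 0 ≤ 0. Minimum is 17/3 at row 2 (q leaves); pivot element 1.
Divide row 2 by 1; eliminate column p from the other rows.
After both pivots, the entry at constraint row 4, column RHS is 37/3.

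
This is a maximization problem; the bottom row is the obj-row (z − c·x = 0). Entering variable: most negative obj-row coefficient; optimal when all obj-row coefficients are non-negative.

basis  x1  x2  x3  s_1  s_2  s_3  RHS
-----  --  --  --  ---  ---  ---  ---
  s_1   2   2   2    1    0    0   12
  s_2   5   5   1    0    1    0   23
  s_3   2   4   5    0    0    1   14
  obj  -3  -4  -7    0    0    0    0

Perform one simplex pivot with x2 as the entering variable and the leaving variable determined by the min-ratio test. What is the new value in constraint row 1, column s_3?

Ratio test on column x2 — row 1: 12/2 = 6; row 2: 23/5 = 23/5; row 3: 14/4 = 7/2. Minimum is 7/2 at row 3 (s_3 leaves); pivot element 4.
Divide row 3 by 4; eliminate column x2 from the other rows.
Row 1 update in column s_3: 0 − 2·(1/4) = -1/2.

-1/2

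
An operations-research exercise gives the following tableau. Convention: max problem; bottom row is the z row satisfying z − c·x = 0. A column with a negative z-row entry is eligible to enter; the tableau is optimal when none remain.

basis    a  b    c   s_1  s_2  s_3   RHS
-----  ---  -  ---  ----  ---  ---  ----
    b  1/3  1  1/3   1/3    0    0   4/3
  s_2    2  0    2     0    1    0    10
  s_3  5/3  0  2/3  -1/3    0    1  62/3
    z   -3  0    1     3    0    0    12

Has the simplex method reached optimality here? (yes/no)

no

The z-row has a negative entry -3 in column a, so it is not optimal.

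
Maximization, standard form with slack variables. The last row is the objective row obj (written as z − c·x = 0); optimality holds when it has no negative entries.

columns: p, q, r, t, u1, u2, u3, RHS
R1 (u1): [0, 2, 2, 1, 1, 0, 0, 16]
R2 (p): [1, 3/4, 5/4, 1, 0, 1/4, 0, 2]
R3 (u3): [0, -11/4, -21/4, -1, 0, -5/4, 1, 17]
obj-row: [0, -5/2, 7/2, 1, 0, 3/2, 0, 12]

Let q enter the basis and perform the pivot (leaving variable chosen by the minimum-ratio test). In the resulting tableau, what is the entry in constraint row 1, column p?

Ratio test on column q — row 1: 16/2 = 8; row 2: 2/(3/4) = 8/3; row 3: entry -11/4 ≤ 0. Minimum is 8/3 at row 2 (p leaves); pivot element 3/4.
Divide row 2 by 3/4; eliminate column q from the other rows.
Row 1 update in column p: 0 − 2·(4/3) = -8/3.

-8/3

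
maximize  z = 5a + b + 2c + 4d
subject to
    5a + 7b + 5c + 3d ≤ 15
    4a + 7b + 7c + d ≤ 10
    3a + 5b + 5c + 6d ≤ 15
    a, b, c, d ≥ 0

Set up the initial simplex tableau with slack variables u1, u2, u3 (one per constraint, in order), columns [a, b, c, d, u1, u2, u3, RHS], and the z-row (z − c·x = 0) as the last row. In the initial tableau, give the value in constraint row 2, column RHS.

The RHS of constraint 2 is b_2 = 10.

10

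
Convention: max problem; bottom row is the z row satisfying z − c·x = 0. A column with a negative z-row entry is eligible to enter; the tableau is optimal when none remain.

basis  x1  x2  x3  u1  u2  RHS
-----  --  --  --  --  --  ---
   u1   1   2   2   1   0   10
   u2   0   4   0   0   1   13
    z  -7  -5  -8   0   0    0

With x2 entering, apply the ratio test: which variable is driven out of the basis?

Column x2 entries and ratios — u1: 10/2 = 5; u2: 13/4 = 13/4.
Smallest ratio is 13/4 in the row of u2, so u2 leaves.

u2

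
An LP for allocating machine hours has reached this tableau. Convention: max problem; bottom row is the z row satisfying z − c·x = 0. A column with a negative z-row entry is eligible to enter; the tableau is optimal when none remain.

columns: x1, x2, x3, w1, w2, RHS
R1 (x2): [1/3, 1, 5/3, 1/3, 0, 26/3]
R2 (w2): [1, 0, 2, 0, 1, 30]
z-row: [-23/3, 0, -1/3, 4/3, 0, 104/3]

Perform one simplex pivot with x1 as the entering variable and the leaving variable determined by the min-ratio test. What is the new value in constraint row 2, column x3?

Ratio test on column x1 — row 1: (26/3)/(1/3) = 26; row 2: 30/1 = 30. Minimum is 26 at row 1 (x2 leaves); pivot element 1/3.
Divide row 1 by 1/3; eliminate column x1 from the other rows.
Row 2 update in column x3: 2 − 1·5 = -3.

-3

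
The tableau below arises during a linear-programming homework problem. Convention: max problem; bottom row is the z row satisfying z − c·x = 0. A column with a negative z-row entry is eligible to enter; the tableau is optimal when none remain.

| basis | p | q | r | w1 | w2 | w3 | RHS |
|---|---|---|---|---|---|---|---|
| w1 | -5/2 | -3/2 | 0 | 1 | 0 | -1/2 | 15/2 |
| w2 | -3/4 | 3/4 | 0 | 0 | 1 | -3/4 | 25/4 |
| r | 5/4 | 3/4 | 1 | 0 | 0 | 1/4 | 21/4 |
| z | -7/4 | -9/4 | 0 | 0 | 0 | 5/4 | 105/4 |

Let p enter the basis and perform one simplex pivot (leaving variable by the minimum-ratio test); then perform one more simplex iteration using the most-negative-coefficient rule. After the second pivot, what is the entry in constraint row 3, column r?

4/3

Ratio test on column p — row 1: entry -5/2 ≤ 0; row 2: entry -3/4 ≤ 0; row 3: (21/4)/(5/4) = 21/5. Minimum is 21/5 at row 3 (r leaves); pivot element 5/4.
Divide row 3 by 5/4; eliminate column p from the other rows.
Second iteration: most negative z-row entry is -6/5 in column q, so q enters.
Ratio test on column q — row 1: entry 0 ≤ 0; row 2: (47/5)/(6/5) = 47/6; row 3: (21/5)/(3/5) = 7. Minimum is 7 at row 3 (p leaves); pivot element 3/5.
Divide row 3 by 3/5; eliminate column q from the other rows.
After both pivots, the entry at constraint row 3, column r is 4/3.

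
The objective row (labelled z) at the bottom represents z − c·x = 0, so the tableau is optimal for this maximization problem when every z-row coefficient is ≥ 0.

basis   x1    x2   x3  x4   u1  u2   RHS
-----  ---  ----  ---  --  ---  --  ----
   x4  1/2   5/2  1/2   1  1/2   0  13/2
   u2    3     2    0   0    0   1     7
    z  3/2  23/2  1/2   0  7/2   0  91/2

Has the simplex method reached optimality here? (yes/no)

Every z-row coefficient is ≥ 0, so the tableau is optimal.

yes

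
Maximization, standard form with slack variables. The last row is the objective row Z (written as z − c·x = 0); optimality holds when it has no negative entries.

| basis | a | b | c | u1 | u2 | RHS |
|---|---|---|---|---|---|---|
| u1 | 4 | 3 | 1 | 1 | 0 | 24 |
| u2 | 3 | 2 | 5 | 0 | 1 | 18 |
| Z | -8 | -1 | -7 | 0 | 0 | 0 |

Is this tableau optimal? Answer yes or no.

The Z-row has a negative entry -8 in column a, so it is not optimal.

no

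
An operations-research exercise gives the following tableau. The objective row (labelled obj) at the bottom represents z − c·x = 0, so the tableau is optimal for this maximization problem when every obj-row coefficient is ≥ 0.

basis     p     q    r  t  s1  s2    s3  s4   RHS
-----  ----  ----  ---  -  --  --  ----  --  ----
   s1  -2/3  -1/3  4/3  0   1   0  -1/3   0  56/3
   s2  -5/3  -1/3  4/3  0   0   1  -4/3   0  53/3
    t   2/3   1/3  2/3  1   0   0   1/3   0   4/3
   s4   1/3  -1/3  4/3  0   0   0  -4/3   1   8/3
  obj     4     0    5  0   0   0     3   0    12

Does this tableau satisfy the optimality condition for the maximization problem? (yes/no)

Every obj-row coefficient is ≥ 0, so the tableau is optimal.

yes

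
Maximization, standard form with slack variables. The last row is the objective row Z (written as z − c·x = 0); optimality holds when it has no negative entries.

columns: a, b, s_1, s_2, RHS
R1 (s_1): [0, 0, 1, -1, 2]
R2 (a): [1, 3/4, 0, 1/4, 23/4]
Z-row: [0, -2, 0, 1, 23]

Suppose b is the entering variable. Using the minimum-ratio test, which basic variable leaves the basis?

Column b entries and ratios — s_1: 0 ≤ 0, skip; a: (23/4)/(3/4) = 23/3.
Smallest ratio is 23/3 in the row of a, so a leaves.

a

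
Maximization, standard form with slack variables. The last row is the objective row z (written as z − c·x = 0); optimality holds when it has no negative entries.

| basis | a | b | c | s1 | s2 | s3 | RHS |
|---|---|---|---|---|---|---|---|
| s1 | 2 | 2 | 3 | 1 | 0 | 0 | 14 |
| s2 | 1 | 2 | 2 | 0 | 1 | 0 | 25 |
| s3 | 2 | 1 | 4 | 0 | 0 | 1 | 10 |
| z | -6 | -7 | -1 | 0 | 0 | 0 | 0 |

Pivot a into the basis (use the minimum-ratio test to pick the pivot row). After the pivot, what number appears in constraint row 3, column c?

2

Ratio test on column a — row 1: 14/2 = 7; row 2: 25/1 = 25; row 3: 10/2 = 5. Minimum is 5 at row 3 (s3 leaves); pivot element 2.
Divide row 3 by 2; eliminate column a from the other rows.
In the new row 3, the c entry is the old entry divided by the pivot: 4/2 = 2.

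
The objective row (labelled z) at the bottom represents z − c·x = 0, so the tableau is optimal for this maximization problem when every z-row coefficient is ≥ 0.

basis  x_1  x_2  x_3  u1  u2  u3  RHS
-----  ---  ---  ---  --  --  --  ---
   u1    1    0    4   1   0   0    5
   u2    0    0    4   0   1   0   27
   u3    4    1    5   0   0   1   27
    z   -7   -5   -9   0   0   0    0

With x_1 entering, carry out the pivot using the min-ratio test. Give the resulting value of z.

Ratio test on column x_1 — row 1: 5/1 = 5; row 2: entry 0 ≤ 0; row 3: 27/4 = 27/4. Minimum is 5 at row 1 (u1 leaves); pivot element 1.
Pivot on row 1; the z-row RHS becomes 0 − (-7)·5 = 35.

35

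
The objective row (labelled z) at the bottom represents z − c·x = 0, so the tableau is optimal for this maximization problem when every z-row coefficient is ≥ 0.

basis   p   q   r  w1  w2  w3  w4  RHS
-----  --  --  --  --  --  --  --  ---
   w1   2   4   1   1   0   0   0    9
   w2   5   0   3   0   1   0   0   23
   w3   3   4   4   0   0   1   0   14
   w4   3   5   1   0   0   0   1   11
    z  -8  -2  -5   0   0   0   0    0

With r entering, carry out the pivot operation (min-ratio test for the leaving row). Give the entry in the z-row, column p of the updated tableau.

-17/4

Ratio test on column r — row 1: 9/1 = 9; row 2: 23/3 = 23/3; row 3: 14/4 = 7/2; row 4: 11/1 = 11. Minimum is 7/2 at row 3 (w3 leaves); pivot element 4.
Divide row 3 by 4; eliminate column r from the other rows.
z-row update in column p: -8 − (-5)·(3/4) = -17/4.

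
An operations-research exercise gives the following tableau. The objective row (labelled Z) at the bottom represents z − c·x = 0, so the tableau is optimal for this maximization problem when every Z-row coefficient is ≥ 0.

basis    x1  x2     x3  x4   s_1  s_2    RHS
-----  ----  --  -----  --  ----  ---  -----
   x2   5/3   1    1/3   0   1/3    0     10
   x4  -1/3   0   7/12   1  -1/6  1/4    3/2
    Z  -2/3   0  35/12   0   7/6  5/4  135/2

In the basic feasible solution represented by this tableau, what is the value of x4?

x4 is basic (row 2); its value is the RHS of that row, 3/2.

3/2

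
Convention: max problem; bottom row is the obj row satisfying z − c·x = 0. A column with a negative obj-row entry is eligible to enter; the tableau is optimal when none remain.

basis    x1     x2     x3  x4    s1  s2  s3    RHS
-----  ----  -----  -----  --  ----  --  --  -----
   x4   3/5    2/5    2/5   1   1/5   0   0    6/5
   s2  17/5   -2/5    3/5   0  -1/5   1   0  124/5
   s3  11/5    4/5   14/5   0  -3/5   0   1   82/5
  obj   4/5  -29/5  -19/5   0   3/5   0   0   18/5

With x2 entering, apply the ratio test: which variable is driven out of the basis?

x4

Column x2 entries and ratios — x4: (6/5)/(2/5) = 3; s2: -2/5 ≤ 0, skip; s3: (82/5)/(4/5) = 41/2.
Smallest ratio is 3 in the row of x4, so x4 leaves.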